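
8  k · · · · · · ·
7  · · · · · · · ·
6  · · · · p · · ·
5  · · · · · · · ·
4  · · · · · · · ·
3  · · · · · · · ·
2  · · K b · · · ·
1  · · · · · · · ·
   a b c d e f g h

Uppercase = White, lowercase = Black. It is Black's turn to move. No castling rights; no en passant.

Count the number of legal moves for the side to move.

13

Black to move; king on a8.
In check: no.
Legal moves: Kb8, Kb7, Ka7, Bh6, Bg5, Ba5, Bf4, Bb4, Be3, Bc3, Be1, Bc1, e5.
Count: 13.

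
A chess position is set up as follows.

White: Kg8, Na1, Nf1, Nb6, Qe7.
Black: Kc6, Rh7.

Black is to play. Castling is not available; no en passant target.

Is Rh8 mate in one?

After Rh8: white king on g8; in check: yes, from the black rook on h8.
White has 3 legal replies: Kxh8, Kg7, Kf7.
In check but a legal move exists → not checkmate.

no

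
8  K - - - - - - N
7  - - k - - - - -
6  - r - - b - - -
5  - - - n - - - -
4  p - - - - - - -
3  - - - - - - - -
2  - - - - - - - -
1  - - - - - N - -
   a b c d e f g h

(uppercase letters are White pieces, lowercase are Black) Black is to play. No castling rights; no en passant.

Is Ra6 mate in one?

After Ra6: white king on a8; in check: yes, from the black rook on a6.
King squares — a7: attacked by Ra6; b7: attacked by Kc7; b8: attacked by Kc7.
White has no legal moves → checkmate.

yes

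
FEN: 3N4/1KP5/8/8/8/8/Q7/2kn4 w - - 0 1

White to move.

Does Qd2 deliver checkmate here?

After Qd2: black king on c1; in check: yes, from the white queen on d2.
Black has 2 legal replies: Kxd2, Kb1.
In check but a legal move exists → not checkmate.

no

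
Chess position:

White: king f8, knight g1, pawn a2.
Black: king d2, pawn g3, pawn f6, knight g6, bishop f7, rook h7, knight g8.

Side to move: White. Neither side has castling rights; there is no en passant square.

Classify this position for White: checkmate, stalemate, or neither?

White to move; white king on f8.
In check: yes, from the black knight on g6.
King squares — e7: attacked by Ng6; f7: attacked by Rh7; g7: attacked by Rh7; e8: attacked by Bf7; g8: attacked by Bf7.
Legal moves for White: none.
In check with no legal moves → checkmate.

checkmate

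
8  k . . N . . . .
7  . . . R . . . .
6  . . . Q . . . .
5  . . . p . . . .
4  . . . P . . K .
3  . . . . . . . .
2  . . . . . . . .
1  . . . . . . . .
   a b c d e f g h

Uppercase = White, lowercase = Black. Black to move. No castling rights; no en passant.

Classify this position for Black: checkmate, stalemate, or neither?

Black to move; black king on a8.
In check: no.
King squares — a7: attacked by Rd7; b7: attacked by Rd7; b8: attacked by Qd6.
Legal moves for Black: none.
Not in check and no legal moves → stalemate.

stalemate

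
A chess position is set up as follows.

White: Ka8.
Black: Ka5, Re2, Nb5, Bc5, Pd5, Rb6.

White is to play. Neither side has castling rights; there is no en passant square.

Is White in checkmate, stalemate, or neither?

White to move; white king on a8.
In check: no.
King squares — a7: attacked by Nb5; b7: attacked by Rb6; b8: attacked by Rb6.
Legal moves for White: none.
Not in check and no legal moves → stalemate.

stalemate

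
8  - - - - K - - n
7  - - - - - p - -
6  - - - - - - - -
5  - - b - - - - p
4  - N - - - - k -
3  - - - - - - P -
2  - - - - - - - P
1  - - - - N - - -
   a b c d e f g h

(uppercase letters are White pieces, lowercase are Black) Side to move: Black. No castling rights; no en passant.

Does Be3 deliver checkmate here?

no

After Be3: white king on e8; in check: no.
White is not in check, so this cannot be checkmate.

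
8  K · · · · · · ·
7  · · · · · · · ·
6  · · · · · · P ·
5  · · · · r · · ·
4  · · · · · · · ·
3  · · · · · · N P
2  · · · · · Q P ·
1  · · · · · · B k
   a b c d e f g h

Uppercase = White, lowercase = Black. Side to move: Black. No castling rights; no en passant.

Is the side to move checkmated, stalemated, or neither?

checkmate

Black to move; black king on h1.
In check: yes, from the white knight on g3.
King squares — g1: attacked by Qf2; g2: attacked by Qf2; h2: attacked by Bg1.
Legal moves for Black: none.
In check with no legal moves → checkmate.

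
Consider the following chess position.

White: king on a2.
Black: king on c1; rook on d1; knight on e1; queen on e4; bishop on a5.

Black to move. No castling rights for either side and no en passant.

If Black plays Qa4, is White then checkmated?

yes

After Qa4: white king on a2; in check: yes, from the black queen on a4.
King squares — a1: attacked by Qa4; b1: attacked by Kc1; b2: attacked by Kc1; a3: attacked by Qa4; b3: attacked by Qa4.
White has no legal moves → checkmate.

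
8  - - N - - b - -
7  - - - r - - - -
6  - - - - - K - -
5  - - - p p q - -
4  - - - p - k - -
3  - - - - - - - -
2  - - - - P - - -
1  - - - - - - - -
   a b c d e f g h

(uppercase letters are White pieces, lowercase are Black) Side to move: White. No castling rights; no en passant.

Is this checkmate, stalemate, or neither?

White to move; white king on f6.
In check: yes, from the black queen on f5.
King squares — e5: attacked by Kf4; f5: attacked by Kf4; g5: attacked by Kf4; e6: attacked by Qf5; g6: attacked by Qf5; e7: attacked by Rd7; f7: attacked by Qf5; g7: attacked by Rd7.
Legal moves for White: none.
In check with no legal moves → checkmate.

checkmate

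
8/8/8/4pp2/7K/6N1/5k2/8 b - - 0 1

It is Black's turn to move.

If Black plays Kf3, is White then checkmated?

no

After Kf3: white king on h4; in check: no.
White is not in check, so this cannot be checkmate.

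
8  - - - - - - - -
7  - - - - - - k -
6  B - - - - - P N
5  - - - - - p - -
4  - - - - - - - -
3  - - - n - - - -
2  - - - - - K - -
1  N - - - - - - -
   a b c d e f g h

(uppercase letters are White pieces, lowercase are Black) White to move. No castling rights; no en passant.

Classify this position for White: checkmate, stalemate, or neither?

White to move; white king on f2.
In check: yes, from the black knight on d3.
King squares — e1: attacked by Nd3; f1: available; g1: available; e2: available; g2: available; e3: available; f3: available; g3: available.
Legal moves for White: Kg3, Kf3, Ke3, Kg2, Ke2, Kg1, Kf1, Bxd3.
White is in check but has 8 legal moves → neither.

neither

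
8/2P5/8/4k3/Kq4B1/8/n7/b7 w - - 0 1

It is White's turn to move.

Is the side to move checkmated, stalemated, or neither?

White to move; white king on a4.
In check: yes, from the black queen on b4.
King squares — a3: attacked by Qb4; b3: attacked by Qb4; b4: attacked by Na2; a5: attacked by Qb4; b5: attacked by Qb4.
Legal moves for White: none.
In check with no legal moves → checkmate.

checkmate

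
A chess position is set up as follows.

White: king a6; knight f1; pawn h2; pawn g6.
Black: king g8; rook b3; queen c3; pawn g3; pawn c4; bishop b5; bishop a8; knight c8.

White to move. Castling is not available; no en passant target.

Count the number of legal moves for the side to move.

White to move; king on a6.
In check: yes, from the black bishop on b5.
Legal moves: none.
Count: 0.

0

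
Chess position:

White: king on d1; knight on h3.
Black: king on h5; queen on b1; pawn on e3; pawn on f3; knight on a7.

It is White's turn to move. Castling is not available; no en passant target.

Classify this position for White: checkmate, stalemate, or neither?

White to move; white king on d1.
In check: yes, from the black queen on b1.
King squares — c1: attacked by Qb1; e1: attacked by Qb1; c2: attacked by Qb1; d2: attacked by Pe3; e2: attacked by Pf3.
Legal moves for White: none.
In check with no legal moves → checkmate.

checkmate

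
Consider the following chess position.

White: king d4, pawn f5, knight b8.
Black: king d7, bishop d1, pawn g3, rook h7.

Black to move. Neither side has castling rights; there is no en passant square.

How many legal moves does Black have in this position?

Black to move; king on d7.
In check: yes, from the white knight on b8.
Legal moves: Ke8, Kd8, Kc8, Ke7, Kc7, Kd6.
Count: 6.

6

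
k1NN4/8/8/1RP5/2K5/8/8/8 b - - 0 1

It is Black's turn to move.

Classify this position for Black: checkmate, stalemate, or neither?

Black to move; black king on a8.
In check: no.
King squares — a7: attacked by Nc8; b7: attacked by Rb5; b8: attacked by Rb5.
Legal moves for Black: none.
Not in check and no legal moves → stalemate.

stalemate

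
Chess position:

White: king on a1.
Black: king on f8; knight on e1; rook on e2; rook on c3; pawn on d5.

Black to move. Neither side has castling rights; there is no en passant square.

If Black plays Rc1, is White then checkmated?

yes

After Rc1: white king on a1; in check: yes, from the black rook on c1.
King squares — b1: attacked by Rc1; a2: attacked by Re2; b2: attacked by Re2.
White has no legal moves → checkmate.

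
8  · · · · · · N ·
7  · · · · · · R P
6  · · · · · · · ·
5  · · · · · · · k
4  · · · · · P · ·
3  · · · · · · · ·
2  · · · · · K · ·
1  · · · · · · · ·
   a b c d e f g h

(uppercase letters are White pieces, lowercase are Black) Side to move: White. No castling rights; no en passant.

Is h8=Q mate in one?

After h8=Q: black king on h5; in check: yes, from the white queen on h8.
King squares — g4: attacked by Rg7; h4: attacked by Qh8; g5: attacked by Pf4; g6: attacked by Rg7; h6: attacked by Ng8.
Black has no legal moves → checkmate.

yes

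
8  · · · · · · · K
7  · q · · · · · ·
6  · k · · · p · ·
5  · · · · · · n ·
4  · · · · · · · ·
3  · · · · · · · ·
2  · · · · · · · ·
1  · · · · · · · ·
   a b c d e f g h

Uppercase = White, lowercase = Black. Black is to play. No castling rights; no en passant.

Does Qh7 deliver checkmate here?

After Qh7: white king on h8; in check: yes, from the black queen on h7.
King squares — g7: attacked by Qh7; h7: attacked by Ng5; g8: attacked by Qh7.
White has no legal moves → checkmate.

yes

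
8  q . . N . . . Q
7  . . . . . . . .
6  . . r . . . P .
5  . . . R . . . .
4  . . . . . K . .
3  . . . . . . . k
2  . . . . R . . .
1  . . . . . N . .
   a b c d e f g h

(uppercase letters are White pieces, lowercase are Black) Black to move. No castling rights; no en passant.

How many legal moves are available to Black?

0

Black to move; king on h3.
In check: yes, from the white queen on h8.
Legal moves: none.
Count: 0.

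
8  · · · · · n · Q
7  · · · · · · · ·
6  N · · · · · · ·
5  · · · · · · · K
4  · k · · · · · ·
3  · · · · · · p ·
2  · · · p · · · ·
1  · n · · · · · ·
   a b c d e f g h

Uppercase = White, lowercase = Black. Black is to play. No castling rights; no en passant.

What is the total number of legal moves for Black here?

Black to move; king on b4.
In check: yes, from the white knight on a6.
Legal moves: Kb5, Ka5, Kc4, Ka4, Kb3, Ka3.
Count: 6.

6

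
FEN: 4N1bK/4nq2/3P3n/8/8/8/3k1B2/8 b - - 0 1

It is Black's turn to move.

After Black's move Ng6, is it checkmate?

After Ng6: white king on h8; in check: yes, from the black knight on g6.
King squares — g7: attacked by Qf7; h7: attacked by Qf7; g8: attacked by Nh6.
White has no legal moves → checkmate.

yes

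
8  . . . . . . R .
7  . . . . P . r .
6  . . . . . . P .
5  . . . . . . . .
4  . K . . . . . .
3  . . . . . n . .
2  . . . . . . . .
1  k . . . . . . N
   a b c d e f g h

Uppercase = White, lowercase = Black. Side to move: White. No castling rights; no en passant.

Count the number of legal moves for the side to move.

White to move; king on b4.
In check: no.
Legal moves: Rh8, Rf8, Re8, Rd8, Rc8, Rb8, Ra8+, Rxg7, Kc5, Kb5, Ka5, Kc4, Ka4, Kc3, Kb3, Ka3, Ng3, Nf2, e8=Q, e8=R, e8=B, e8=N.
Count: 22.

22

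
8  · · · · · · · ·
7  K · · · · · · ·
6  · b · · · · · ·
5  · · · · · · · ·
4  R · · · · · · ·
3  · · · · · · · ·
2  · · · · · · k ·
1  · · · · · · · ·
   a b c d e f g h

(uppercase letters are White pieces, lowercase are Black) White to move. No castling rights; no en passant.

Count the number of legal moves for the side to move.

White to move; king on a7.
In check: yes, from the black bishop on b6.
Legal moves: Kb8, Ka8, Kb7, Kxb6, Ka6.
Count: 5.

5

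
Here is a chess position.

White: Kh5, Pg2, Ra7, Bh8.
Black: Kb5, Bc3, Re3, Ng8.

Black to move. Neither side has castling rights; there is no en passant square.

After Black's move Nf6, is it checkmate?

no

After Nf6: white king on h5; in check: yes, from the black knight on f6.
White has 5 legal replies: Kh6, Kg6, Kg5, Kh4, Bxf6.
In check but a legal move exists → not checkmate.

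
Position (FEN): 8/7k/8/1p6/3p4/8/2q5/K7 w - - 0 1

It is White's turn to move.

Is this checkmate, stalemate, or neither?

stalemate

White to move; white king on a1.
In check: no.
King squares — b1: attacked by Qc2; a2: attacked by Qc2; b2: attacked by Qc2.
Legal moves for White: none.
Not in check and no legal moves → stalemate.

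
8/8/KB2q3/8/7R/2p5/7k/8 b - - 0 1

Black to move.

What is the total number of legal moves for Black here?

3

Black to move; king on h2.
In check: yes, from the white rook on h4.
Legal moves: Kg3, Kg2, Qh3.
Count: 3.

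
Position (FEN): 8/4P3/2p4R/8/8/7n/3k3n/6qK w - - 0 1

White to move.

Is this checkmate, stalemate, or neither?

checkmate

White to move; white king on h1.
In check: yes, from the black queen on g1.
King squares — g1: attacked by Nh3; g2: attacked by Qg1; h2: attacked by Qg1.
Legal moves for White: none.
In check with no legal moves → checkmate.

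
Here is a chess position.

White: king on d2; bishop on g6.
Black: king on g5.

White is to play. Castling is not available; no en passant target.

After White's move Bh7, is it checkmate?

no

After Bh7: black king on g5; in check: no.
Black is not in check, so this cannot be checkmate.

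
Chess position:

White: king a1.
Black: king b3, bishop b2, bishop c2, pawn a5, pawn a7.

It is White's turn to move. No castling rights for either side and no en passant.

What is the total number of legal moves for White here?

White to move; king on a1.
In check: yes, from the black bishop on b2.
Legal moves: none.
Count: 0.

0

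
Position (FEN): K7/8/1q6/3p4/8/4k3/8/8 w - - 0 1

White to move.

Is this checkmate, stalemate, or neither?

stalemate

White to move; white king on a8.
In check: no.
King squares — a7: attacked by Qb6; b7: attacked by Qb6; b8: attacked by Qb6.
Legal moves for White: none.
Not in check and no legal moves → stalemate.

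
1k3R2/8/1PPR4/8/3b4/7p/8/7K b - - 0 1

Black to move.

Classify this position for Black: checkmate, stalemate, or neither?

checkmate

Black to move; black king on b8.
In check: yes, from the white rook on f8.
King squares — a7: attacked by Pb6; b7: attacked by Pc6; c7: attacked by Pb6; a8: attacked by Rf8; c8: attacked by Rf8.
Legal moves for Black: none.
In check with no legal moves → checkmate.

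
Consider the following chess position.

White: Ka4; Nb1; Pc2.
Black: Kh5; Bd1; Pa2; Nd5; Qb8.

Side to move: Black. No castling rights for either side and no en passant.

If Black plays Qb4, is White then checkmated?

After Qb4: white king on a4; in check: yes, from the black queen on b4.
King squares — a3: attacked by Qb4; b3: attacked by Qb4; b4: attacked by Nd5; a5: attacked by Qb4; b5: attacked by Qb4.
White has no legal moves → checkmate.

yes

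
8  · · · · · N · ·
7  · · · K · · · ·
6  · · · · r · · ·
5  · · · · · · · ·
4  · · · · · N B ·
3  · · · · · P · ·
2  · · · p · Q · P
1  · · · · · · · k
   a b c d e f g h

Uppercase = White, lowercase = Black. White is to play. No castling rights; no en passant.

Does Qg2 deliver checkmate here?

yes

After Qg2: black king on h1; in check: yes, from the white queen on g2.
King squares — g1: attacked by Qg2; g2: attacked by Nf4; h2: attacked by Qg2.
Black has no legal moves → checkmate.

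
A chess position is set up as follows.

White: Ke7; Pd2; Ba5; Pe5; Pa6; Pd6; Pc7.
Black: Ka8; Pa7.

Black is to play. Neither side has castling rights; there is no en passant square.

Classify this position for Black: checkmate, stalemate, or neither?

Black to move; black king on a8.
In check: no.
King squares — a7: own pawn; b7: attacked by Pa6; b8: attacked by Pc7.
Legal moves for Black: none.
Not in check and no legal moves → stalemate.

stalemate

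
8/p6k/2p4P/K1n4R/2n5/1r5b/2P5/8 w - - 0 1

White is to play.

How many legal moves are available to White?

White to move; king on a5.
In check: yes, from the black knight on c4.
Legal moves: none.
Count: 0.

0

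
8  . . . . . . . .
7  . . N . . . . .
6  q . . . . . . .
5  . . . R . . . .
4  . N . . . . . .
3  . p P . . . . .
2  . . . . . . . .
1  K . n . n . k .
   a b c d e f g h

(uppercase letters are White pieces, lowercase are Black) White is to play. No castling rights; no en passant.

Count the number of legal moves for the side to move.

White to move; king on a1.
In check: yes, from the black queen on a6.
Legal moves: Kb2, Kb1, Ncxa6, Ra5, Nbxa6, Na2.
Count: 6.

6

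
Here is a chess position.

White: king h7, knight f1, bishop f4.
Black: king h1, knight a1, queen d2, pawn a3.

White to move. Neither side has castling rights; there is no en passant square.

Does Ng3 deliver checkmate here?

After Ng3: black king on h1; in check: yes, from the white knight on g3.
Black has 3 legal replies: Kh2, Kg2, Kg1.
In check but a legal move exists → not checkmate.

no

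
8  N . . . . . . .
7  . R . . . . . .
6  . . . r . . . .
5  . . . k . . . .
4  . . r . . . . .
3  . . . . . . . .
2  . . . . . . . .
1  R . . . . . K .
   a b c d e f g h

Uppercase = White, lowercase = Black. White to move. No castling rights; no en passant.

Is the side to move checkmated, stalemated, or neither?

neither

White to move; white king on g1.
In check: no.
Legal moves for White include: Nc7+, Nb6+, Rb8, Rh7, Rg7, Rf7, Re7, Rd7, Rc7, Rba7, Rb6, Rb5+, Rb4, Rb3, Rb2, Rbb1, Kh2, Kg2, ... (list truncated; more exist).
White has legal moves and is not in check → neither.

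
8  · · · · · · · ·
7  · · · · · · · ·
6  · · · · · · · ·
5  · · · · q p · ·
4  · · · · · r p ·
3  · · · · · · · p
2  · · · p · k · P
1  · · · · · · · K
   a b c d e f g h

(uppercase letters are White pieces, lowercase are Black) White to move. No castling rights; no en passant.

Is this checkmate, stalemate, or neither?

White to move; white king on h1.
In check: no.
King squares — g1: attacked by Kf2; g2: attacked by Kf2; h2: own pawn.
Legal moves for White: none.
Not in check and no legal moves → stalemate.

stalemate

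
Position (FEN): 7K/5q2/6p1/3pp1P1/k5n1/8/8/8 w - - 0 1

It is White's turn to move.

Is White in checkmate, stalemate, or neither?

stalemate

White to move; white king on h8.
In check: no.
King squares — g7: attacked by Qf7; h7: attacked by Qf7; g8: attacked by Qf7.
Legal moves for White: none.
Not in check and no legal moves → stalemate.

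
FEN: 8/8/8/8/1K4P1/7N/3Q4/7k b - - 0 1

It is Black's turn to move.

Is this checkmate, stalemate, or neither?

stalemate

Black to move; black king on h1.
In check: no.
King squares — g1: attacked by Nh3; g2: attacked by Qd2; h2: attacked by Qd2.
Legal moves for Black: none.
Not in check and no legal moves → stalemate.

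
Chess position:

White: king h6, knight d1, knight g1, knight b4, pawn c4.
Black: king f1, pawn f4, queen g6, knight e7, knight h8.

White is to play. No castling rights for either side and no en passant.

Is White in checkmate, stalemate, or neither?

White to move; white king on h6.
In check: yes, from the black queen on g6.
King squares — g5: attacked by Qg6; h5: attacked by Qg6; g6: attacked by Ne7; g7: attacked by Qg6; h7: attacked by Qg6.
Legal moves for White: none.
In check with no legal moves → checkmate.

checkmate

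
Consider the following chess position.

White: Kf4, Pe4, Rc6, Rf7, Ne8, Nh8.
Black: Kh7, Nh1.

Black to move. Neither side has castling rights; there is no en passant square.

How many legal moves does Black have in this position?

2

Black to move; king on h7.
In check: yes, from the white rook on f7.
Legal moves: Kxh8, Kg8.
Count: 2.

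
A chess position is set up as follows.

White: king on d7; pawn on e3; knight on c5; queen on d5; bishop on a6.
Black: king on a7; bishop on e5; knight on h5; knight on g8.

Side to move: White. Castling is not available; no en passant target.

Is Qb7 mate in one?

After Qb7: black king on a7; in check: yes, from the white queen on b7.
King squares — a6: attacked by Nc5; b6: attacked by Qb7; b7: attacked by Nc5; a8: attacked by Qb7; b8: attacked by Qb7.
Black has no legal moves → checkmate.

yes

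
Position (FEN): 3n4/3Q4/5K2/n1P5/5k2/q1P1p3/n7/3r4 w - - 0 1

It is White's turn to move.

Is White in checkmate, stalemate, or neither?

neither

White to move; white king on f6.
In check: no.
Legal moves for White include: Qe8, Qxd8, Qc8, Qh7, Qg7, Qf7, Qe7, Qc7+, Qb7, Qa7, Qe6, Qd6+, Qc6, Qf5+, Qd5, Qb5, Qg4+, Qd4+, ... (list truncated; more exist).
White has legal moves and is not in check → neither.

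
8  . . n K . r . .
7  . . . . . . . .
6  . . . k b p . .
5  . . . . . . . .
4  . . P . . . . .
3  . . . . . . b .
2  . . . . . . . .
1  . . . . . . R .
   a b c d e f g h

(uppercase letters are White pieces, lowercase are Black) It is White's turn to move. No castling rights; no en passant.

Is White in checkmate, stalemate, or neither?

White to move; white king on d8.
In check: yes, from the black rook on f8.
King squares — c7: attacked by Kd6; d7: attacked by Kd6; e7: attacked by Kd6; c8: attacked by Be6; e8: attacked by Rf8.
Legal moves for White: none.
In check with no legal moves → checkmate.

checkmate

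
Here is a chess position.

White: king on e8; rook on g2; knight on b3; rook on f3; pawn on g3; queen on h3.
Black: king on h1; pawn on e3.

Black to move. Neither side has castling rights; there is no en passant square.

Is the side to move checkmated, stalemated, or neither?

checkmate

Black to move; black king on h1.
In check: yes, from the white queen on h3.
King squares — g1: attacked by Rg2; g2: attacked by Qh3; h2: attacked by Rg2.
Legal moves for Black: none.
In check with no legal moves → checkmate.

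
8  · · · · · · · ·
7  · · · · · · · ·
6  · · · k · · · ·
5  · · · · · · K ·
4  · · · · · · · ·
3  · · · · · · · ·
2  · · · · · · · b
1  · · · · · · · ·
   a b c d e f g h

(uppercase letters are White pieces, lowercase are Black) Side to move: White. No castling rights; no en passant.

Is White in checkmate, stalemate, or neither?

neither

White to move; white king on g5.
In check: no.
Legal moves for White: Kh6, Kg6, Kf6, Kh5, Kf5, Kh4, Kg4.
White has 7 legal moves and is not in check → neither.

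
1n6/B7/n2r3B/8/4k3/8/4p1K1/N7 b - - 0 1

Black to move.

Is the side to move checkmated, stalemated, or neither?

neither

Black to move; black king on e4.
In check: no.
Legal moves for Black include: Nd7, Nc6, Rd8, Rd7, Rxh6, Rg6+, Rf6, Re6, Rc6, Rb6, Rd5, Rd4, Rd3, Rd2, Rd1, Nc7, Nc5, Nb4, ... (list truncated; more exist).
Black has legal moves and is not in check → neither.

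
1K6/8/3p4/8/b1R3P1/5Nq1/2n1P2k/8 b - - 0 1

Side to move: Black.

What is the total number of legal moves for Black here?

Black to move; king on h2.
In check: yes, from the white knight on f3.
Legal moves: Kh3, Kg2, Kh1, Qxf3.
Count: 4.

4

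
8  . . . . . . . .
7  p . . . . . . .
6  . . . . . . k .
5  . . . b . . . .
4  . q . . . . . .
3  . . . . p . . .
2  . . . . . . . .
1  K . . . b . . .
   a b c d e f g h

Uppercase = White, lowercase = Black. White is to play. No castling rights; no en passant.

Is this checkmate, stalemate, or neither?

stalemate

White to move; white king on a1.
In check: no.
King squares — b1: attacked by Qb4; a2: attacked by Bd5; b2: attacked by Qb4.
Legal moves for White: none.
Not in check and no legal moves → stalemate.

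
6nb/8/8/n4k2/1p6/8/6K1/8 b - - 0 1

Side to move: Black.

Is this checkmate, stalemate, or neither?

Black to move; black king on f5.
In check: no.
Legal moves for Black include: Bg7, Bf6, Be5, Bd4, Bc3, Bb2, Ba1, Ne7, Nh6, Nf6, Kg6, Kf6, Ke6, Kg5, Ke5, Kg4, Kf4, Ke4, ... (list truncated; more exist).
Black has legal moves and is not in check → neither.

neither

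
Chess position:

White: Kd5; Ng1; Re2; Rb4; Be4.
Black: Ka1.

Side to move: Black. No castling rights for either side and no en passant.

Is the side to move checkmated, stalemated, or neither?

stalemate

Black to move; black king on a1.
In check: no.
King squares — b1: attacked by Rb4; a2: attacked by Re2; b2: attacked by Re2.
Legal moves for Black: none.
Not in check and no legal moves → stalemate.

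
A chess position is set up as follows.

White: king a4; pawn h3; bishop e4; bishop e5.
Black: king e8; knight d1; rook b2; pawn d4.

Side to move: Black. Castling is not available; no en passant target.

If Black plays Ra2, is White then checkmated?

no

After Ra2: white king on a4; in check: yes, from the black rook on a2.
White has 3 legal replies: Kb5, Kb4, Kb3.
In check but a legal move exists → not checkmate.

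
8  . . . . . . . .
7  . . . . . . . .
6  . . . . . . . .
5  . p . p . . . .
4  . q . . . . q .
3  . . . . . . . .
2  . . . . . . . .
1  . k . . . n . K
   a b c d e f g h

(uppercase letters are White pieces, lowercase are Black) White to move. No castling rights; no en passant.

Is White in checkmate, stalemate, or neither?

White to move; white king on h1.
In check: no.
King squares — g1: attacked by Qg4; g2: attacked by Qg4; h2: attacked by Nf1.
Legal moves for White: none.
Not in check and no legal moves → stalemate.

stalemate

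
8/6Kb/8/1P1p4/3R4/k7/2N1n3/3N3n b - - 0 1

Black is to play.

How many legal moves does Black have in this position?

Black to move; king on a3.
In check: yes, from the white knight on c2.
Legal moves: Kb3, Ka2, Bxc2.
Count: 3.

3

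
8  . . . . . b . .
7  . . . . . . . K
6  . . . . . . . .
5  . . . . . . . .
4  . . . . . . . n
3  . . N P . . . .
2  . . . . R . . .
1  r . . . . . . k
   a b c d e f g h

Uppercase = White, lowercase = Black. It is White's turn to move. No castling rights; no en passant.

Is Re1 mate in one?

no

After Re1: black king on h1; in check: yes, from the white rook on e1.
Black has 3 legal replies: Kh2, Kg2, Rxe1.
In check but a legal move exists → not checkmate.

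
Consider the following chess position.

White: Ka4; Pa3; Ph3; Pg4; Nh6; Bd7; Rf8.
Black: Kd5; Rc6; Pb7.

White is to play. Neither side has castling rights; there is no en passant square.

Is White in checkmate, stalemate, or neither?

neither

White to move; white king on a4.
In check: no.
Legal moves for White include: Rh8, Rg8, Re8, Rd8, Rc8, Rb8, Ra8, Rf7, Rf6, Rf5+, Rf4, Rf3, Rf2, Rf1, Be8, Bc8, Be6+, Bxc6+, ... (list truncated; more exist).
White has legal moves and is not in check → neither.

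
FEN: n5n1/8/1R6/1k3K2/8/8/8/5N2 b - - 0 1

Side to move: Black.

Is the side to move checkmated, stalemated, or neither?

neither

Black to move; black king on b5.
In check: yes, from the white rook on b6.
King squares — a4: available; b4: attacked by Rb6; c4: available; a5: available; c5: available; a6: attacked by Rb6; b6: available; c6: attacked by Rb6.
Legal moves for Black: Kxb6, Kc5, Ka5, Kc4, Ka4, Nxb6.
Black is in check but has 6 legal moves → neither.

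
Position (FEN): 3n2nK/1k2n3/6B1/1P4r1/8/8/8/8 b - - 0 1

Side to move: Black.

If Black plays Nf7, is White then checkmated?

After Nf7: white king on h8; in check: yes, from the black knight on f7.
White has 3 legal replies: Kh7, Kg7, Bxf7.
In check but a legal move exists → not checkmate.

no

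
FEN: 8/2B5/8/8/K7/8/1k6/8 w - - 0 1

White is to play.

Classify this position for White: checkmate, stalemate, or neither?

neither

White to move; white king on a4.
In check: no.
Legal moves for White: Bd8, Bb8, Bd6, Bb6, Be5+, Ba5, Bf4, Bg3, Bh2, Kb5, Ka5, Kb4.
White has 12 legal moves and is not in check → neither.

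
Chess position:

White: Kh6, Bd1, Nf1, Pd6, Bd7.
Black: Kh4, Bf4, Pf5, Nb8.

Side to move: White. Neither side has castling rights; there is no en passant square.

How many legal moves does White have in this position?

3

White to move; king on h6.
In check: yes, from the black bishop on f4.
Legal moves: Kh7, Kg7, Kg6.
Count: 3.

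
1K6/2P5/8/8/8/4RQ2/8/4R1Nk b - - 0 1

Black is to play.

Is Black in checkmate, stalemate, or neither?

Black to move; black king on h1.
In check: yes, from the white queen on f3.
King squares — g1: attacked by Re1; g2: attacked by Qf3; h2: available.
Legal moves for Black: Kh2.
Black is in check but has 1 legal move → neither.

neither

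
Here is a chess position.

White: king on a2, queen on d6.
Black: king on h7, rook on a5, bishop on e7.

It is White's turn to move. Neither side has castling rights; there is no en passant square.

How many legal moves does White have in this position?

4

White to move; king on a2.
In check: yes, from the black rook on a5.
Legal moves: Kb3, Kb2, Kb1, Qa3.
Count: 4.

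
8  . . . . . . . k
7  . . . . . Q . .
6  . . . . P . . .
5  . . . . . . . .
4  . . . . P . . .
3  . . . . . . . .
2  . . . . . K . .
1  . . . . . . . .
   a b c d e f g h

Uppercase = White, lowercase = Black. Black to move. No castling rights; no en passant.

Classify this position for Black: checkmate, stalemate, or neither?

stalemate

Black to move; black king on h8.
In check: no.
King squares — g7: attacked by Qf7; h7: attacked by Qf7; g8: attacked by Qf7.
Legal moves for Black: none.
Not in check and no legal moves → stalemate.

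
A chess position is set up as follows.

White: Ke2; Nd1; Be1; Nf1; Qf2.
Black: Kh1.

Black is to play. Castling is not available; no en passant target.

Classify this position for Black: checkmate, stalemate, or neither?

stalemate

Black to move; black king on h1.
In check: no.
King squares — g1: attacked by Qf2; g2: attacked by Qf2; h2: attacked by Nf1.
Legal moves for Black: none.
Not in check and no legal moves → stalemate.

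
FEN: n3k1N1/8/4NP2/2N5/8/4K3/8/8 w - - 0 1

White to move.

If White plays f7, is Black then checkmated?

After f7: black king on e8; in check: yes, from the white pawn on f7.
Black has 1 legal reply: Kxf7.
In check but a legal move exists → not checkmate.

no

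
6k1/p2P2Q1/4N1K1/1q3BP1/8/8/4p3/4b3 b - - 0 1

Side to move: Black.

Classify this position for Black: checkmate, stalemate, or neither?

checkmate

Black to move; black king on g8.
In check: yes, from the white queen on g7.
King squares — f7: attacked by Kg6; g7: attacked by Ne6; h7: attacked by Kg6; f8: attacked by Ne6; h8: attacked by Qg7.
Legal moves for Black: none.
In check with no legal moves → checkmate.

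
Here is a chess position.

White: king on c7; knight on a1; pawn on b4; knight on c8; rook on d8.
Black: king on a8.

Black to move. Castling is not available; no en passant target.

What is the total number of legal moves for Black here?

Black to move; king on a8.
In check: no.
Legal moves: none.
Count: 0.

0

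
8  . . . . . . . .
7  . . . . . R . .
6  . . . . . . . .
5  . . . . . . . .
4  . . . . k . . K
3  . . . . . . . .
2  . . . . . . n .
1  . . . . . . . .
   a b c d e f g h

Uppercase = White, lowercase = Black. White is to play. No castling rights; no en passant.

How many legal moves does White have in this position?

White to move; king on h4.
In check: yes, from the black knight on g2.
Legal moves: Kh5, Kg5, Kg4, Kh3, Kg3.
Count: 5.

5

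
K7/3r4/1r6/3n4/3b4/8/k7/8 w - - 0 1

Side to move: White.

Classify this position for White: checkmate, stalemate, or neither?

White to move; white king on a8.
In check: no.
King squares — a7: attacked by Rd7; b7: attacked by Rb6; b8: attacked by Rb6.
Legal moves for White: none.
Not in check and no legal moves → stalemate.

stalemate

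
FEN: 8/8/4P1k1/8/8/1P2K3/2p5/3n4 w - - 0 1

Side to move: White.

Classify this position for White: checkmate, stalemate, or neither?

White to move; white king on e3.
In check: yes, from the black knight on d1.
King squares — d2: available; e2: available; f2: attacked by Nd1; d3: available; f3: available; d4: available; e4: available; f4: available.
Legal moves for White: Kf4, Ke4, Kd4, Kf3, Kd3, Ke2, Kd2.
White is in check but has 7 legal moves → neither.

neither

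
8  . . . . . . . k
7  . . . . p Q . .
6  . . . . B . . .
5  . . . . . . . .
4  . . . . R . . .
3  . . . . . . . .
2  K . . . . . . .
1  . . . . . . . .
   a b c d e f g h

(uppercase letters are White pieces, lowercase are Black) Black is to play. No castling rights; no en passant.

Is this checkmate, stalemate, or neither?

stalemate

Black to move; black king on h8.
In check: no.
King squares — g7: attacked by Qf7; h7: attacked by Qf7; g8: attacked by Qf7.
Legal moves for Black: none.
Not in check and no legal moves → stalemate.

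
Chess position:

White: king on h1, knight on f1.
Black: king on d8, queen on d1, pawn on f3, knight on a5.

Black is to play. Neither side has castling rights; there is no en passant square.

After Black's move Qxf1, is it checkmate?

no

After Qxf1: white king on h1; in check: yes, from the black queen on f1.
White has 1 legal reply: Kh2.
In check but a legal move exists → not checkmate.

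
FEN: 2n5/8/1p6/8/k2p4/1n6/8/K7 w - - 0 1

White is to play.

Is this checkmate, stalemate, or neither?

neither

White to move; white king on a1.
In check: yes, from the black knight on b3.
Legal moves for White: Kb2, Ka2, Kb1.
White is in check but has 3 legal moves → neither.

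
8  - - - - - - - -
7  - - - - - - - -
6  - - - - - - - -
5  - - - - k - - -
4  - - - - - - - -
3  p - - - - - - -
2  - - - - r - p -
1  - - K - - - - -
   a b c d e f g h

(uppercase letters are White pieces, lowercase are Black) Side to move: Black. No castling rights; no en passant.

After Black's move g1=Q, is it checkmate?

yes

After g1=Q: white king on c1; in check: yes, from the black queen on g1.
King squares — b1: attacked by Qg1; d1: attacked by Qg1; b2: attacked by Re2; c2: attacked by Re2; d2: attacked by Re2.
White has no legal moves → checkmate.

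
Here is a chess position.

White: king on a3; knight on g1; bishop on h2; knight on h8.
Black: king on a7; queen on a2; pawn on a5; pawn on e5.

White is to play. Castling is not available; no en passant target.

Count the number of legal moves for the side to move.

White to move; king on a3.
In check: yes, from the black queen on a2.
Legal moves: Kxa2.
Count: 1.

1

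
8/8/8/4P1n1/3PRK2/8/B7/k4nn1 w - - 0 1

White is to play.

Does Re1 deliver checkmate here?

no

After Re1: black king on a1; in check: yes, from the white rook on e1.
Black has 2 legal replies: Kb2, Kxa2.
In check but a legal move exists → not checkmate.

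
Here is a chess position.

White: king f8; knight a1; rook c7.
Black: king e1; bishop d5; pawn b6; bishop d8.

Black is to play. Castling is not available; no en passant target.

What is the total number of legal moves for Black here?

24

Black to move; king on e1.
In check: no.
Legal moves: Be7+, Bxc7, Bf6, Bg5, Bh4, Bg8, Ba8, Bf7, Bb7, Be6, Bc6, Be4, Bc4, Bf3, Bb3, Bg2, Ba2, Bh1, Kf2, Ke2, Kd2, Kf1, Kd1, b5.
Count: 24.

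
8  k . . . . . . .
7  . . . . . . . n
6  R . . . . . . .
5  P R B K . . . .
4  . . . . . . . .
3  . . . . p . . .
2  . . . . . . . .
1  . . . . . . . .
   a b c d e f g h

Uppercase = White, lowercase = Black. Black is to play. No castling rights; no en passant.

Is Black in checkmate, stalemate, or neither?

Black to move; black king on a8.
In check: yes, from the white rook on a6.
King squares — a7: attacked by Bc5; b7: attacked by Rb5; b8: attacked by Rb5.
Legal moves for Black: none.
In check with no legal moves → checkmate.

checkmate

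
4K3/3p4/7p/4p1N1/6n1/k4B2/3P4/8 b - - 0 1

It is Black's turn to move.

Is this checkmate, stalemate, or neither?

neither

Black to move; black king on a3.
In check: no.
Legal moves for Black: Nf6+, Ne3, Nh2, Nf2, Kb4, Ka4, Kb3, Kb2, Ka2, hxg5, d6, h5, e4, d5.
Black has 14 legal moves and is not in check → neither.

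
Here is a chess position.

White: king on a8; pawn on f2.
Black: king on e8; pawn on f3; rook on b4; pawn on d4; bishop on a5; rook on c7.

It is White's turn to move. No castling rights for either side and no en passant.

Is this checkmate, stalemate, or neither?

White to move; white king on a8.
In check: no.
King squares — a7: attacked by Rc7; b7: attacked by Rb4; b8: attacked by Rb4.
Legal moves for White: none.
Not in check and no legal moves → stalemate.

stalemate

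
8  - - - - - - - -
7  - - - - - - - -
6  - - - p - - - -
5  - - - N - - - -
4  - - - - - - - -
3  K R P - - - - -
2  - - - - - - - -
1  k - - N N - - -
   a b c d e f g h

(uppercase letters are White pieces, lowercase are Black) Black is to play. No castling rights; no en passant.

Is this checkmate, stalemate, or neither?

Black to move; black king on a1.
In check: no.
King squares — b1: attacked by Rb3; a2: attacked by Ka3; b2: attacked by Nd1.
Legal moves for Black: none.
Not in check and no legal moves → stalemate.

stalemate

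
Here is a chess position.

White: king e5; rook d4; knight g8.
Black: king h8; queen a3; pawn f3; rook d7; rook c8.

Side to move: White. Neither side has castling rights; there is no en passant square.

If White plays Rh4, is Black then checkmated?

After Rh4: black king on h8; in check: yes, from the white rook on h4.
Black has 3 legal replies: Kxg8, Kg7, Rh7.
In check but a legal move exists → not checkmate.

no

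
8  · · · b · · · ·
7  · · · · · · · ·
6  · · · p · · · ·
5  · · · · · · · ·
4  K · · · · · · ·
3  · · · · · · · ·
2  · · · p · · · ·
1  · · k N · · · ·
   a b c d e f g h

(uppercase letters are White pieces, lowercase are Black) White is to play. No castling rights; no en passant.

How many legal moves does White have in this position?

8

White to move; king on a4.
In check: no.
Legal moves: Kb5, Kb4, Kb3, Ka3, Ne3, Nc3, Nf2, Nb2.
Count: 8.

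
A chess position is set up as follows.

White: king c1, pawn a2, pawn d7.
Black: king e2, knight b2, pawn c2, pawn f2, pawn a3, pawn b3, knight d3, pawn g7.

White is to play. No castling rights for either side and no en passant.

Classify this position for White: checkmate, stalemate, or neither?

White to move; white king on c1.
In check: yes, from the black knight on d3.
King squares — b1: attacked by Pc2; d1: attacked by Nb2; b2: attacked by Pa3; c2: attacked by Pb3; d2: attacked by Ke2.
Legal moves for White: none.
In check with no legal moves → checkmate.

checkmate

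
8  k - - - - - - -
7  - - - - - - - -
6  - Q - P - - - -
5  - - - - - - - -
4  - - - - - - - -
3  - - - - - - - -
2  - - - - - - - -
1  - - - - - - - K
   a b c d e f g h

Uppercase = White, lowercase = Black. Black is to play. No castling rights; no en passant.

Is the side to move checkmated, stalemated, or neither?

Black to move; black king on a8.
In check: no.
King squares — a7: attacked by Qb6; b7: attacked by Qb6; b8: attacked by Qb6.
Legal moves for Black: none.
Not in check and no legal moves → stalemate.

stalemate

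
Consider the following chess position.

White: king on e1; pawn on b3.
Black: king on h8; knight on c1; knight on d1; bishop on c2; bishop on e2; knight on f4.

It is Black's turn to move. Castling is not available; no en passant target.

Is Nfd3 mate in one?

no

After Nfd3: white king on e1; in check: yes, from the black knight on d3.
White has 1 legal reply: Kd2.
In check but a legal move exists → not checkmate.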